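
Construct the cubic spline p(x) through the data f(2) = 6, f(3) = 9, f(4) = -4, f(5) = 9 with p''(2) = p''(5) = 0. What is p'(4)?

With M_i denoting the second derivative at x_i, h_i = 1, 1, 1, and Δ_i = (y_(i+1) − y_i)/h_i = 3, -13, 13:
  1·M_0 + 4·M_1 + 1·M_2 = 6(Δ_1 - Δ_0) = -96
  1·M_1 + 4·M_2 + 1·M_3 = 6(Δ_2 - Δ_1) = 156
Natural end conditions: M_0 = M_3 = 0.
Hence M_0 = 0, M_1 = -36, M_2 = 48, M_3 = 0.
On [4, 5], p'(x) = b_2 + 2c_2·(x - 4) + 3d_2·(x - 4)² with b_2 = Δ_2 - h_2(2M_2 + M_3)/6 = -3, c_2 = M_2/2 = 24, d_2 = (M_3 - M_2)/(6h_2) = -8. So p'(4) = -3.

-3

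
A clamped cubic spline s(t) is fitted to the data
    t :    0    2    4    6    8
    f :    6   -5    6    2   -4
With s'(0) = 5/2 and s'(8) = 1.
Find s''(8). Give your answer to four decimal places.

5.9196

Write M_i for s''(x_i). With h_i = 2, 2, 2, 2 and divided differences Δ_i = -11/2, 11/2, -2, -3, the continuity of s' gives the tridiagonal system
  2·M_0 + 8·M_1 + 2·M_2 = 6(Δ_1 - Δ_0) = 66
  2·M_1 + 8·M_2 + 2·M_3 = 6(Δ_2 - Δ_1) = -45
  2·M_2 + 8·M_3 + 2·M_4 = 6(Δ_3 - Δ_2) = -6
Clamped end conditions give two more equations: 2h_0·M_0 + h_0·M_1 = 6(Δ_0 - s'(0)) = -48 and h_3·M_3 + 2h_3·M_4 = 6(s'(8) - Δ_3) = 24.
Solving: M_0 = -2217/112, M_1 = 873/56, M_2 = -153/16, M_3 = 9/56, M_4 = 663/112.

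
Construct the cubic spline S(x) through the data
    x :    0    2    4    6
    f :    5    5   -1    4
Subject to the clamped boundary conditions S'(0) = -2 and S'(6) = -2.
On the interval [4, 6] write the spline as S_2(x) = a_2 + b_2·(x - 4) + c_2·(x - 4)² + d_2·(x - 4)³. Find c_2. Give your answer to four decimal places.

4.1500

Write σ_i for S''(x_i). With h_i = 2, 2, 2 and divided differences Δ_i = 0, -3, 5/2, the continuity of S' gives the tridiagonal system
  2·σ_0 + 8·σ_1 + 2·σ_2 = 6(Δ_1 - Δ_0) = -18
  2·σ_1 + 8·σ_2 + 2·σ_3 = 6(Δ_2 - Δ_1) = 33
Clamped end conditions give two more equations: 2h_0·σ_0 + h_0·σ_1 = 6(Δ_0 - S'(0)) = 12 and h_2·σ_2 + 2h_2·σ_3 = 6(S'(6) - Δ_2) = -27.
Hence σ_0 = 59/10, σ_1 = -29/5, σ_2 = 83/10, σ_3 = -109/10.
On [4, 6], with S_2(x) = a_2 + b_2·(x - 4) + c_2·(x - 4)² + d_2·(x - 4)³: c_2 = σ_2/2 = 83/20, d_2 = (σ_3 - σ_2)/(6h_2) = -8/5, b_2 = Δ_2 - h_2(2σ_2 + σ_3)/6 = 3/5.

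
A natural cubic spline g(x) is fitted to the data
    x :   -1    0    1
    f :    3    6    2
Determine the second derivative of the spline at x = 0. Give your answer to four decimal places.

Put m_i = g'' at the i-th knot. Here h = (1, 1) and Δ = (3, -4), so the interior equations h_(i-1)·m_(i-1) + 2(h_(i-1)+h_i)·m_i + h_i·m_(i+1) = 6(Δ_i − Δ_(i-1)) read
  1·m_0 + 4·m_1 + 1·m_2 = 6(Δ_1 - Δ_0) = -42
Natural end conditions: m_0 = m_2 = 0.
Forward elimination and back-substitution give m_0 = 0, m_1 = -21/2, m_2 = 0.

-10.5000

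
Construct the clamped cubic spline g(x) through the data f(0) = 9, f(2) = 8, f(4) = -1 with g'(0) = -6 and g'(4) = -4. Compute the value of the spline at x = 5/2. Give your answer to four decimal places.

Write σ_i for g''(x_i). With h_i = 2, 2 and divided differences Δ_i = -1/2, -9/2, the continuity of g' gives the tridiagonal system
  2·σ_0 + 8·σ_1 + 2·σ_2 = 6(Δ_1 - Δ_0) = -24
Clamped end conditions give two more equations: 2h_0·σ_0 + h_0·σ_1 = 6(Δ_0 - g'(0)) = 33 and h_1·σ_1 + 2h_1·σ_2 = 6(g'(4) - Δ_1) = 3.
Hence σ_0 = 47/4, σ_1 = -7, σ_2 = 17/4.
On [2, 4], g(x) = 8 - 5/4·(x - 2) - 7/2·(x - 2)² + 15/16·(x - 2)³.
With (x - 2) = 1/2: g(5/2) = 847/128.

6.6172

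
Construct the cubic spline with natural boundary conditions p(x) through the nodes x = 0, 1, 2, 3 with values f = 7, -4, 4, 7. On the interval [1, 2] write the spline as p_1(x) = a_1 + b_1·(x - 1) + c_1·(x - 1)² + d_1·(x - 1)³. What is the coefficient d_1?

-8

Write M_i for p''(x_i). With h_i = 1, 1, 1 and divided differences Δ_i = -11, 8, 3, the continuity of p' gives the tridiagonal system
  1·M_0 + 4·M_1 + 1·M_2 = 6(Δ_1 - Δ_0) = 114
  1·M_1 + 4·M_2 + 1·M_3 = 6(Δ_2 - Δ_1) = -30
Natural end conditions: M_0 = M_3 = 0.
Hence M_0 = 0, M_1 = 162/5, M_2 = -78/5, M_3 = 0.
On [1, 2], with p_1(x) = a_1 + b_1·(x - 1) + c_1·(x - 1)² + d_1·(x - 1)³: c_1 = M_1/2 = 81/5, d_1 = (M_2 - M_1)/(6h_1) = -8, b_1 = Δ_1 - h_1(2M_1 + M_2)/6 = -1/5.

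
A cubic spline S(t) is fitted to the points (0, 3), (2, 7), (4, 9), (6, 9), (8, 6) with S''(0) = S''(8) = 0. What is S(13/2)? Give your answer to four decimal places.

Put m_i = S'' at the i-th knot. Here h = (2, 2, 2, 2) and Δ = (2, 1, 0, -3/2), so the interior equations h_(i-1)·m_(i-1) + 2(h_(i-1)+h_i)·m_i + h_i·m_(i+1) = 6(Δ_i − Δ_(i-1)) read
  2·m_0 + 8·m_1 + 2·m_2 = 6(Δ_1 - Δ_0) = -6
  2·m_1 + 8·m_2 + 2·m_3 = 6(Δ_2 - Δ_1) = -6
  2·m_2 + 8·m_3 + 2·m_4 = 6(Δ_3 - Δ_2) = -9
Natural end conditions: m_0 = m_4 = 0.
Forward elimination and back-substitution give m_0 = 0, m_1 = -75/112, m_2 = -9/28, m_3 = -117/112, m_4 = 0.
On [6, 8], S(t) = 9 - 45/56·(t - 6) - 117/224·(t - 6)² + 39/448·(t - 6)³.
With (t - 6) = 1/2: S(13/2) = 4341/512.

8.4785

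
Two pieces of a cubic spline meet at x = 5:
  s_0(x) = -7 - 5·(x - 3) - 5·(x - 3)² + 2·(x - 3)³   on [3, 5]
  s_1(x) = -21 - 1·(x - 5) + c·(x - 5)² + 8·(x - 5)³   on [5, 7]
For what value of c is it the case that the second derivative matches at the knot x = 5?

s_0''(x) = -10 + 12·(x - 3), so s_0''(5) = 14. On the right, s_1''(5) = 2c, so c = 7.

7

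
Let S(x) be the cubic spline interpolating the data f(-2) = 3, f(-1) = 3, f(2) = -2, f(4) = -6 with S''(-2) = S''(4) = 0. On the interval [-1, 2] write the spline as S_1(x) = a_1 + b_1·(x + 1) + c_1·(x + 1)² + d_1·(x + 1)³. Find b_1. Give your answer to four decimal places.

-0.4413

Put σ_i = S'' at the i-th knot. Here h = (1, 3, 2) and Δ = (0, -5/3, -2), so the interior equations h_(i-1)·σ_(i-1) + 2(h_(i-1)+h_i)·σ_i + h_i·σ_(i+1) = 6(Δ_i − Δ_(i-1)) read
  1·σ_0 + 8·σ_1 + 3·σ_2 = 6(Δ_1 - Δ_0) = -10
  3·σ_1 + 10·σ_2 + 2·σ_3 = 6(Δ_2 - Δ_1) = -2
Natural end conditions: σ_0 = σ_3 = 0.
Solving: σ_0 = 0, σ_1 = -94/71, σ_2 = 14/71, σ_3 = 0.
On [-1, 2], with S_1(x) = a_1 + b_1·(x + 1) + c_1·(x + 1)² + d_1·(x + 1)³: c_1 = σ_1/2 = -47/71, d_1 = (σ_2 - σ_1)/(6h_1) = 6/71, b_1 = Δ_1 - h_1(2σ_1 + σ_2)/6 = -94/213.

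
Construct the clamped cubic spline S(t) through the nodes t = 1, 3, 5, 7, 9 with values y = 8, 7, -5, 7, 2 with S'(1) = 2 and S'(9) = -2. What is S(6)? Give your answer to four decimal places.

Write m_i for S''(x_i). With h_i = 2, 2, 2, 2 and divided differences Δ_i = -1/2, -6, 6, -5/2, the continuity of S' gives the tridiagonal system
  2·m_0 + 8·m_1 + 2·m_2 = 6(Δ_1 - Δ_0) = -33
  2·m_1 + 8·m_2 + 2·m_3 = 6(Δ_2 - Δ_1) = 72
  2·m_2 + 8·m_3 + 2·m_4 = 6(Δ_3 - Δ_2) = -51
Clamped end conditions give two more equations: 2h_0·m_0 + h_0·m_1 = 6(Δ_0 - S'(1)) = -15 and h_3·m_3 + 2h_3·m_4 = 6(S'(9) - Δ_3) = 3.
Solving: m_0 = 1/28, m_1 = -53/7, m_2 = 55/4, m_3 = -80/7, m_4 = 181/28.
On [5, 7], S(t) = -5 + 9/14·(t - 5) + 55/8·(t - 5)² - 235/112·(t - 5)³.
With (t - 5) = 1: S(6) = 47/112.

0.4196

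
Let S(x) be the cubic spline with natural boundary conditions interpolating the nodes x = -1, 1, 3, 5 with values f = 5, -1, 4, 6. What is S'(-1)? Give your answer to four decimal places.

-4.5667

Let m_i = S''(x_i). Step sizes h_i = 2, 2, 2; slopes of the chords Δ_i = (y_(i+1) - y_i)/h_i = -3, 5/2, 1.
  2·m_0 + 8·m_1 + 2·m_2 = 6(Δ_1 - Δ_0) = 33
  2·m_1 + 8·m_2 + 2·m_3 = 6(Δ_2 - Δ_1) = -9
Natural end conditions: m_0 = m_3 = 0.
Solving the tridiagonal system: m_0 = 0, m_1 = 47/10, m_2 = -23/10, m_3 = 0.
On [-1, 1], S'(x) = b_0 + 2c_0·(x + 1) + 3d_0·(x + 1)² with b_0 = Δ_0 - h_0(2m_0 + m_1)/6 = -137/30, c_0 = m_0/2 = 0, d_0 = (m_1 - m_0)/(6h_0) = 47/120. So S'(-1) = -137/30.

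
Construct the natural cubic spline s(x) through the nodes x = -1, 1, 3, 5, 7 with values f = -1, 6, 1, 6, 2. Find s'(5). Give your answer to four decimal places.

1.3393

Let M_i = s''(x_i). Step sizes h_i = 2, 2, 2, 2; slopes of the chords Δ_i = (y_(i+1) - y_i)/h_i = 7/2, -5/2, 5/2, -2.
  2·M_0 + 8·M_1 + 2·M_2 = 6(Δ_1 - Δ_0) = -36
  2·M_1 + 8·M_2 + 2·M_3 = 6(Δ_2 - Δ_1) = 30
  2·M_2 + 8·M_3 + 2·M_4 = 6(Δ_3 - Δ_2) = -27
Natural end conditions: M_0 = M_4 = 0.
Solving: M_0 = 0, M_1 = -687/112, M_2 = 183/28, M_3 = -561/112, M_4 = 0.
On [5, 7], s'(x) = b_3 + 2c_3·(x - 5) + 3d_3·(x - 5)² with b_3 = Δ_3 - h_3(2M_3 + M_4)/6 = 75/56, c_3 = M_3/2 = -561/224, d_3 = (M_4 - M_3)/(6h_3) = 187/448. So s'(5) = 75/56.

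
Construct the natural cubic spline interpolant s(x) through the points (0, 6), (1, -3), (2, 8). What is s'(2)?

With M_i denoting the second derivative at x_i, h_i = 1, 1, and Δ_i = (y_(i+1) − y_i)/h_i = -9, 11:
  1·M_0 + 4·M_1 + 1·M_2 = 6(Δ_1 - Δ_0) = 120
Natural end conditions: M_0 = M_2 = 0.
Solving: M_0 = 0, M_1 = 30, M_2 = 0.
On [1, 2], s'(x) = b_1 + 2c_1·(x - 1) + 3d_1·(x - 1)² with b_1 = Δ_1 - h_1(2M_1 + M_2)/6 = 1, c_1 = M_1/2 = 15, d_1 = (M_2 - M_1)/(6h_1) = -5. So s'(2) = 16.

16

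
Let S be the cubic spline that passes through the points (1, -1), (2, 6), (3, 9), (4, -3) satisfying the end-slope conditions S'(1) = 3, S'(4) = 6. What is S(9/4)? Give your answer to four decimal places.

Put m_i = S'' at the i-th knot. Here h = (1, 1, 1) and Δ = (7, 3, -12), so the interior equations h_(i-1)·m_(i-1) + 2(h_(i-1)+h_i)·m_i + h_i·m_(i+1) = 6(Δ_i − Δ_(i-1)) read
  1·m_0 + 4·m_1 + 1·m_2 = 6(Δ_1 - Δ_0) = -24
  1·m_1 + 4·m_2 + 1·m_3 = 6(Δ_2 - Δ_1) = -90
Clamped end conditions give two more equations: 2h_0·m_0 + h_0·m_1 = 6(Δ_0 - S'(1)) = 24 and h_2·m_2 + 2h_2·m_3 = 6(S'(4) - Δ_2) = 108.
Solving: m_0 = 56/5, m_1 = 8/5, m_2 = -208/5, m_3 = 374/5.
On [2, 3], S(x) = 6 + 47/5·(x - 2) + 4/5·(x - 2)² - 36/5·(x - 2)³.
With (x - 2) = 1/4: S(9/4) = 663/80.

8.2875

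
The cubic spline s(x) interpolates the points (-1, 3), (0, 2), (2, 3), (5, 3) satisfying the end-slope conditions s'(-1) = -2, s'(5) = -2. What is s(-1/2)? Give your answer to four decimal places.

Put σ_i = s'' at the i-th knot. Here h = (1, 2, 3) and Δ = (-1, 1/2, 0), so the interior equations h_(i-1)·σ_(i-1) + 2(h_(i-1)+h_i)·σ_i + h_i·σ_(i+1) = 6(Δ_i − Δ_(i-1)) read
  1·σ_0 + 6·σ_1 + 2·σ_2 = 6(Δ_1 - Δ_0) = 9
  2·σ_1 + 10·σ_2 + 3·σ_3 = 6(Δ_2 - Δ_1) = -3
Clamped end conditions give two more equations: 2h_0·σ_0 + h_0·σ_1 = 6(Δ_0 - s'(-1)) = 6 and h_2·σ_2 + 2h_2·σ_3 = 6(s'(5) - Δ_2) = -12.
Solving the tridiagonal system: σ_0 = 47/19, σ_1 = 20/19, σ_2 = 2/19, σ_3 = -39/19.
On [-1, 0], s(x) = 3 - 2·(x + 1) + 47/38·(x + 1)² - 9/38·(x + 1)³.
With (x + 1) = 1/2: s(-1/2) = 693/304.

2.2796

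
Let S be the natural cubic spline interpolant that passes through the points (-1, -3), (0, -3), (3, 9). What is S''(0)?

3

Put M_i = S'' at the i-th knot. Here h = (1, 3) and Δ = (0, 4), so the interior equations h_(i-1)·M_(i-1) + 2(h_(i-1)+h_i)·M_i + h_i·M_(i+1) = 6(Δ_i − Δ_(i-1)) read
  1·M_0 + 8·M_1 + 3·M_2 = 6(Δ_1 - Δ_0) = 24
Natural end conditions: M_0 = M_2 = 0.
Hence M_0 = 0, M_1 = 3, M_2 = 0.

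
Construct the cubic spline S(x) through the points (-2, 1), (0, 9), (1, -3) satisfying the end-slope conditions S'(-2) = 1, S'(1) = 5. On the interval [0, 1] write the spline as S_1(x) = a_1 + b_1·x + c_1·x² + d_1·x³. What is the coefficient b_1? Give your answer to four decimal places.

-11.8333

Put σ_i = S'' at the i-th knot. Here h = (2, 1) and Δ = (4, -12), so the interior equations h_(i-1)·σ_(i-1) + 2(h_(i-1)+h_i)·σ_i + h_i·σ_(i+1) = 6(Δ_i − Δ_(i-1)) read
  2·σ_0 + 6·σ_1 + 1·σ_2 = 6(Δ_1 - Δ_0) = -96
Clamped end conditions give two more equations: 2h_0·σ_0 + h_0·σ_1 = 6(Δ_0 - S'(-2)) = 18 and h_1·σ_1 + 2h_1·σ_2 = 6(S'(1) - Δ_1) = 102.
Solving: σ_0 = 131/6, σ_1 = -104/3, σ_2 = 205/3.
On [0, 1], with S_1(x) = a_1 + b_1·x + c_1·x² + d_1·x³: c_1 = σ_1/2 = -52/3, d_1 = (σ_2 - σ_1)/(6h_1) = 103/6, b_1 = Δ_1 - h_1(2σ_1 + σ_2)/6 = -71/6.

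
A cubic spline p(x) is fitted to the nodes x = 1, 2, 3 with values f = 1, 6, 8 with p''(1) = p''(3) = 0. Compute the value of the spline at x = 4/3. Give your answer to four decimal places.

Let M_i = p''(x_i). Step sizes h_i = 1, 1; slopes of the chords Δ_i = (y_(i+1) - y_i)/h_i = 5, 2.
  1·M_0 + 4·M_1 + 1·M_2 = 6(Δ_1 - Δ_0) = -18
Natural end conditions: M_0 = M_2 = 0.
Solving the tridiagonal system: M_0 = 0, M_1 = -9/2, M_2 = 0.
On [1, 2], p(x) = 1 + 23/4·(x - 1) + 0·(x - 1)² - 3/4·(x - 1)³.
With (x - 1) = 1/3: p(4/3) = 26/9.

2.8889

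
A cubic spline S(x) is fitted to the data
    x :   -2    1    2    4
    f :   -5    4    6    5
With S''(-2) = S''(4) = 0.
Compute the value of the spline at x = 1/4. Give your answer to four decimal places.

1.9699

With M_i denoting the second derivative at x_i, h_i = 3, 1, 2, and Δ_i = (y_(i+1) − y_i)/h_i = 3, 2, -1/2:
  3·M_0 + 8·M_1 + 1·M_2 = 6(Δ_1 - Δ_0) = -6
  1·M_1 + 6·M_2 + 2·M_3 = 6(Δ_2 - Δ_1) = -15
Natural end conditions: M_0 = M_3 = 0.
Hence M_0 = 0, M_1 = -21/47, M_2 = -114/47, M_3 = 0.
On [-2, 1], S(x) = -5 + 303/94·(x + 2) + 0·(x + 2)² - 7/282·(x + 2)³.
With (x + 2) = 9/4: S(1/4) = 11851/6016.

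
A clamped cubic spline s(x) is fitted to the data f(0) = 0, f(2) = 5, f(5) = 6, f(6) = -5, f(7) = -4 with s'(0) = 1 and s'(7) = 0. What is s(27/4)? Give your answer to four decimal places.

-4.3787

Put σ_i = s'' at the i-th knot. Here h = (2, 3, 1, 1) and Δ = (5/2, 1/3, -11, 1), so the interior equations h_(i-1)·σ_(i-1) + 2(h_(i-1)+h_i)·σ_i + h_i·σ_(i+1) = 6(Δ_i − Δ_(i-1)) read
  2·σ_0 + 10·σ_1 + 3·σ_2 = 6(Δ_1 - Δ_0) = -13
  3·σ_1 + 8·σ_2 + 1·σ_3 = 6(Δ_2 - Δ_1) = -68
  1·σ_2 + 4·σ_3 + 1·σ_4 = 6(Δ_3 - Δ_2) = 72
Clamped end conditions give two more equations: 2h_0·σ_0 + h_0·σ_1 = 6(Δ_0 - s'(0)) = 9 and h_3·σ_3 + 2h_3·σ_4 = 6(s'(7) - Δ_3) = -6.
Solving the tridiagonal system: σ_0 = 647/564, σ_1 = 311/141, σ_2 = -3511/282, σ_3 = 3523/141, σ_4 = -4369/282.
On [6, 7], s(x) = -5 - 2677/564·(x - 6) + 3523/282·(x - 6)² - 3805/564·(x - 6)³.
With (x - 6) = 3/4: s(27/4) = -52685/12032.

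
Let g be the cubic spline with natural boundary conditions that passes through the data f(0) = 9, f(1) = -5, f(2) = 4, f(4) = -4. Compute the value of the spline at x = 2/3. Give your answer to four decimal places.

-2.7649

Let m_i = g''(x_i). Step sizes h_i = 1, 1, 2; slopes of the chords Δ_i = (y_(i+1) - y_i)/h_i = -14, 9, -4.
  1·m_0 + 4·m_1 + 1·m_2 = 6(Δ_1 - Δ_0) = 138
  1·m_1 + 6·m_2 + 2·m_3 = 6(Δ_2 - Δ_1) = -78
Natural end conditions: m_0 = m_3 = 0.
Forward elimination and back-substitution give m_0 = 0, m_1 = 906/23, m_2 = -450/23, m_3 = 0.
On [0, 1], g(x) = 9 - 473/23·x + 0·x² + 151/23·x³.
With x = 2/3: g(2/3) = -1717/621.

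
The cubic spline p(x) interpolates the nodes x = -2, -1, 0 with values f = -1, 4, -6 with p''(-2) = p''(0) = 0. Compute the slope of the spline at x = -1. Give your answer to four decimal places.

Let M_i = p''(x_i). Step sizes h_i = 1, 1; slopes of the chords Δ_i = (y_(i+1) - y_i)/h_i = 5, -10.
  1·M_0 + 4·M_1 + 1·M_2 = 6(Δ_1 - Δ_0) = -90
Natural end conditions: M_0 = M_2 = 0.
Hence M_0 = 0, M_1 = -45/2, M_2 = 0.
On [-1, 0], p'(x) = b_1 + 2c_1·(x + 1) + 3d_1·(x + 1)² with b_1 = Δ_1 - h_1(2M_1 + M_2)/6 = -5/2, c_1 = M_1/2 = -45/4, d_1 = (M_2 - M_1)/(6h_1) = 15/4. So p'(-1) = -5/2.

-2.5000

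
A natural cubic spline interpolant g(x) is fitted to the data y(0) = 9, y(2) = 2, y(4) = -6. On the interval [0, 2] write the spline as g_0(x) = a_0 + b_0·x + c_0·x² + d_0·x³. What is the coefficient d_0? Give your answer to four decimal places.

-0.0313

Let m_i = g''(x_i). Step sizes h_i = 2, 2; slopes of the chords Δ_i = (y_(i+1) - y_i)/h_i = -7/2, -4.
  2·m_0 + 8·m_1 + 2·m_2 = 6(Δ_1 - Δ_0) = -3
Natural end conditions: m_0 = m_2 = 0.
Forward elimination and back-substitution give m_0 = 0, m_1 = -3/8, m_2 = 0.
On [0, 2], with g_0(x) = a_0 + b_0·x + c_0·x² + d_0·x³: c_0 = m_0/2 = 0, d_0 = (m_1 - m_0)/(6h_0) = -1/32, b_0 = Δ_0 - h_0(2m_0 + m_1)/6 = -27/8.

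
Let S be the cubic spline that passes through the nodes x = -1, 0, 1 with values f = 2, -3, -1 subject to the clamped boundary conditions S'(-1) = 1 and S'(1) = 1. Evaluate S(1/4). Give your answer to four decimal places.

-3.1211

Let M_i = S''(x_i). Step sizes h_i = 1, 1; slopes of the chords Δ_i = (y_(i+1) - y_i)/h_i = -5, 2.
  1·M_0 + 4·M_1 + 1·M_2 = 6(Δ_1 - Δ_0) = 42
Clamped end conditions give two more equations: 2h_0·M_0 + h_0·M_1 = 6(Δ_0 - S'(-1)) = -36 and h_1·M_1 + 2h_1·M_2 = 6(S'(1) - Δ_1) = -6.
Forward elimination and back-substitution give M_0 = -57/2, M_1 = 21, M_2 = -27/2.
On [0, 1], S(x) = -3 - 11/4·x + 21/2·x² - 23/4·x³.
With x = 1/4: S(1/4) = -799/256.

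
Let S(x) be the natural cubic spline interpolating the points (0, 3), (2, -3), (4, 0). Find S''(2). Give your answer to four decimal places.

Write σ_i for S''(x_i). With h_i = 2, 2 and divided differences Δ_i = -3, 3/2, the continuity of S' gives the tridiagonal system
  2·σ_0 + 8·σ_1 + 2·σ_2 = 6(Δ_1 - Δ_0) = 27
Natural end conditions: σ_0 = σ_2 = 0.
Solving: σ_0 = 0, σ_1 = 27/8, σ_2 = 0.

3.3750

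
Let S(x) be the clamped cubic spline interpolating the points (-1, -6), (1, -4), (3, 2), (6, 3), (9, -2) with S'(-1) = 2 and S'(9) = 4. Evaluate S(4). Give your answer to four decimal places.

Put M_i = S'' at the i-th knot. Here h = (2, 2, 3, 3) and Δ = (1, 3, 1/3, -5/3), so the interior equations h_(i-1)·M_(i-1) + 2(h_(i-1)+h_i)·M_i + h_i·M_(i+1) = 6(Δ_i − Δ_(i-1)) read
  2·M_0 + 8·M_1 + 2·M_2 = 6(Δ_1 - Δ_0) = 12
  2·M_1 + 10·M_2 + 3·M_3 = 6(Δ_2 - Δ_1) = -16
  3·M_2 + 12·M_3 + 3·M_4 = 6(Δ_3 - Δ_2) = -12
Clamped end conditions give two more equations: 2h_0·M_0 + h_0·M_1 = 6(Δ_0 - S'(-1)) = -6 and h_3·M_3 + 2h_3·M_4 = 6(S'(9) - Δ_3) = 34.
Forward elimination and back-substitution give M_0 = -97/35, M_1 = 89/35, M_2 = -7/5, M_3 = -248/105, M_4 = 719/105.
On [3, 6], S(x) = 2 + 102/35·(x - 3) - 7/10·(x - 3)² - 101/1890·(x - 3)³.
With (x - 3) = 1: S(4) = 3932/945.

4.1608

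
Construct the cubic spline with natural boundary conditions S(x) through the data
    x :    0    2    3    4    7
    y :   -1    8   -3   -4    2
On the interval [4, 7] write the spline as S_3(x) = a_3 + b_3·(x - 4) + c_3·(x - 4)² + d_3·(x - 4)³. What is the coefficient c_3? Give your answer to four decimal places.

Put σ_i = S'' at the i-th knot. Here h = (2, 1, 1, 3) and Δ = (9/2, -11, -1, 2), so the interior equations h_(i-1)·σ_(i-1) + 2(h_(i-1)+h_i)·σ_i + h_i·σ_(i+1) = 6(Δ_i − Δ_(i-1)) read
  2·σ_0 + 6·σ_1 + 1·σ_2 = 6(Δ_1 - Δ_0) = -93
  1·σ_1 + 4·σ_2 + 1·σ_3 = 6(Δ_2 - Δ_1) = 60
  1·σ_2 + 8·σ_3 + 3·σ_4 = 6(Δ_3 - Δ_2) = 18
Natural end conditions: σ_0 = σ_4 = 0.
Hence σ_0 = 0, σ_1 = -3345/178, σ_2 = 1758/89, σ_3 = -39/178, σ_4 = 0.
On [4, 7], with S_3(x) = a_3 + b_3·(x - 4) + c_3·(x - 4)² + d_3·(x - 4)³: c_3 = σ_3/2 = -39/356, d_3 = (σ_4 - σ_3)/(6h_3) = 13/1068, b_3 = Δ_3 - h_3(2σ_3 + σ_4)/6 = 395/178.

-0.1096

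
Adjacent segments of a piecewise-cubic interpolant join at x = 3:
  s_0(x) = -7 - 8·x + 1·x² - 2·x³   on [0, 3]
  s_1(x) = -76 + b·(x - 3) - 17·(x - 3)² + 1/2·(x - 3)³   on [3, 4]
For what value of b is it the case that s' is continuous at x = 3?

s_0'(x) = -8 + 2·x - 6·x², so s_0'(3) = -56. On the right, s_1'(3) = b, so b = -56.

-56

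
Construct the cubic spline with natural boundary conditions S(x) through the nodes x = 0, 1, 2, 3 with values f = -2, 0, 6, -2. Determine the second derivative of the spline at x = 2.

-24

Put M_i = S'' at the i-th knot. Here h = (1, 1, 1) and Δ = (2, 6, -8), so the interior equations h_(i-1)·M_(i-1) + 2(h_(i-1)+h_i)·M_i + h_i·M_(i+1) = 6(Δ_i − Δ_(i-1)) read
  1·M_0 + 4·M_1 + 1·M_2 = 6(Δ_1 - Δ_0) = 24
  1·M_1 + 4·M_2 + 1·M_3 = 6(Δ_2 - Δ_1) = -84
Natural end conditions: M_0 = M_3 = 0.
Solving the tridiagonal system: M_0 = 0, M_1 = 12, M_2 = -24, M_3 = 0.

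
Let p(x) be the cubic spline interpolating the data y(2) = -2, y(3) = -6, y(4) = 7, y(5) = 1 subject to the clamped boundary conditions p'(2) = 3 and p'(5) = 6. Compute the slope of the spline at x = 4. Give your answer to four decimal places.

2.4000

With σ_i denoting the second derivative at x_i, h_i = 1, 1, 1, and Δ_i = (y_(i+1) − y_i)/h_i = -4, 13, -6:
  1·σ_0 + 4·σ_1 + 1·σ_2 = 6(Δ_1 - Δ_0) = 102
  1·σ_1 + 4·σ_2 + 1·σ_3 = 6(Δ_2 - Δ_1) = -114
Clamped end conditions give two more equations: 2h_0·σ_0 + h_0·σ_1 = 6(Δ_0 - p'(2)) = -42 and h_2·σ_2 + 2h_2·σ_3 = 6(p'(5) - Δ_2) = 72.
Solving: σ_0 = -234/5, σ_1 = 258/5, σ_2 = -288/5, σ_3 = 324/5.
On [4, 5], p'(x) = b_2 + 2c_2·(x - 4) + 3d_2·(x - 4)² with b_2 = Δ_2 - h_2(2σ_2 + σ_3)/6 = 12/5, c_2 = σ_2/2 = -144/5, d_2 = (σ_3 - σ_2)/(6h_2) = 102/5. So p'(4) = 12/5.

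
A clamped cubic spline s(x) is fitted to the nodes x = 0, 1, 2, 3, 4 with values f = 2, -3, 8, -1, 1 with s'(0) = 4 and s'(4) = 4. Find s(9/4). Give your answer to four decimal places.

7.2676

Write M_i for s''(x_i). With h_i = 1, 1, 1, 1 and divided differences Δ_i = -5, 11, -9, 2, the continuity of s' gives the tridiagonal system
  1·M_0 + 4·M_1 + 1·M_2 = 6(Δ_1 - Δ_0) = 96
  1·M_1 + 4·M_2 + 1·M_3 = 6(Δ_2 - Δ_1) = -120
  1·M_2 + 4·M_3 + 1·M_4 = 6(Δ_3 - Δ_2) = 66
Clamped end conditions give two more equations: 2h_0·M_0 + h_0·M_1 = 6(Δ_0 - s'(0)) = -54 and h_3·M_3 + 2h_3·M_4 = 6(s'(4) - Δ_3) = 12.
Forward elimination and back-substitution give M_0 = -207/4, M_1 = 99/2, M_2 = -201/4, M_3 = 63/2, M_4 = -39/4.
On [2, 3], s(x) = 8 + 5/2·(x - 2) - 201/8·(x - 2)² + 109/8·(x - 2)³.
With (x - 2) = 1/4: s(9/4) = 3721/512.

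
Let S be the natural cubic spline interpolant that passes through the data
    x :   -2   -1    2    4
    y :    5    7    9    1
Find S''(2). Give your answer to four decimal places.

-2.8169

Let M_i = S''(x_i). Step sizes h_i = 1, 3, 2; slopes of the chords Δ_i = (y_(i+1) - y_i)/h_i = 2, 2/3, -4.
  1·M_0 + 8·M_1 + 3·M_2 = 6(Δ_1 - Δ_0) = -8
  3·M_1 + 10·M_2 + 2·M_3 = 6(Δ_2 - Δ_1) = -28
Natural end conditions: M_0 = M_3 = 0.
Hence M_0 = 0, M_1 = 4/71, M_2 = -200/71, M_3 = 0.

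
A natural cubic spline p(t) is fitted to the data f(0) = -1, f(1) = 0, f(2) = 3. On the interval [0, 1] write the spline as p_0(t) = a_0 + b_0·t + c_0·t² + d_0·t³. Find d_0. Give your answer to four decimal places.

Write σ_i for p''(x_i). With h_i = 1, 1 and divided differences Δ_i = 1, 3, the continuity of p' gives the tridiagonal system
  1·σ_0 + 4·σ_1 + 1·σ_2 = 6(Δ_1 - Δ_0) = 12
Natural end conditions: σ_0 = σ_2 = 0.
Forward elimination and back-substitution give σ_0 = 0, σ_1 = 3, σ_2 = 0.
On [0, 1], with p_0(t) = a_0 + b_0·t + c_0·t² + d_0·t³: c_0 = σ_0/2 = 0, d_0 = (σ_1 - σ_0)/(6h_0) = 1/2, b_0 = Δ_0 - h_0(2σ_0 + σ_1)/6 = 1/2.

0.5000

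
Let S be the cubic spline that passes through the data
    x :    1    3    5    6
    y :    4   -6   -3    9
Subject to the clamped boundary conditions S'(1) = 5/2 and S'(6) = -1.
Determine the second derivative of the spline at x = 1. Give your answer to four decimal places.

Put M_i = S'' at the i-th knot. Here h = (2, 2, 1) and Δ = (-5, 3/2, 12), so the interior equations h_(i-1)·M_(i-1) + 2(h_(i-1)+h_i)·M_i + h_i·M_(i+1) = 6(Δ_i − Δ_(i-1)) read
  2·M_0 + 8·M_1 + 2·M_2 = 6(Δ_1 - Δ_0) = 39
  2·M_1 + 6·M_2 + 1·M_3 = 6(Δ_2 - Δ_1) = 63
Clamped end conditions give two more equations: 2h_0·M_0 + h_0·M_1 = 6(Δ_0 - S'(1)) = -45 and h_2·M_2 + 2h_2·M_3 = 6(S'(6) - Δ_2) = -78.
Solving: M_0 = -607/46, M_1 = 179/46, M_2 = 394/23, M_3 = -1094/23.

-13.1957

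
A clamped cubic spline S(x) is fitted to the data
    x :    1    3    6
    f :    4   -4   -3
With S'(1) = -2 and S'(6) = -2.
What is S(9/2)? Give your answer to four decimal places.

-3.6500

Put σ_i = S'' at the i-th knot. Here h = (2, 3) and Δ = (-4, 1/3), so the interior equations h_(i-1)·σ_(i-1) + 2(h_(i-1)+h_i)·σ_i + h_i·σ_(i+1) = 6(Δ_i − Δ_(i-1)) read
  2·σ_0 + 10·σ_1 + 3·σ_2 = 6(Δ_1 - Δ_0) = 26
Clamped end conditions give two more equations: 2h_0·σ_0 + h_0·σ_1 = 6(Δ_0 - S'(1)) = -12 and h_1·σ_1 + 2h_1·σ_2 = 6(S'(6) - Δ_1) = -14.
Forward elimination and back-substitution give σ_0 = -28/5, σ_1 = 26/5, σ_2 = -74/15.
On [3, 6], S(x) = -4 - 12/5·(x - 3) + 13/5·(x - 3)² - 76/135·(x - 3)³.
With (x - 3) = 3/2: S(9/2) = -73/20.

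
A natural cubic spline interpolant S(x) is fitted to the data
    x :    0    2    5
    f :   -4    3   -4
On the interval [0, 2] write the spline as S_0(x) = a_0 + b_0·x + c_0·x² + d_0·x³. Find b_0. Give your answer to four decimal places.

4.6667

Put σ_i = S'' at the i-th knot. Here h = (2, 3) and Δ = (7/2, -7/3), so the interior equations h_(i-1)·σ_(i-1) + 2(h_(i-1)+h_i)·σ_i + h_i·σ_(i+1) = 6(Δ_i − Δ_(i-1)) read
  2·σ_0 + 10·σ_1 + 3·σ_2 = 6(Δ_1 - Δ_0) = -35
Natural end conditions: σ_0 = σ_2 = 0.
Forward elimination and back-substitution give σ_0 = 0, σ_1 = -7/2, σ_2 = 0.
On [0, 2], with S_0(x) = a_0 + b_0·x + c_0·x² + d_0·x³: c_0 = σ_0/2 = 0, d_0 = (σ_1 - σ_0)/(6h_0) = -7/24, b_0 = Δ_0 - h_0(2σ_0 + σ_1)/6 = 14/3.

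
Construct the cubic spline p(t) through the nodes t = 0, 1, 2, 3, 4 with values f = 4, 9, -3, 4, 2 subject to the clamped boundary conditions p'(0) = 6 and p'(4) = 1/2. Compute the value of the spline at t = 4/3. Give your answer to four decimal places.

With M_i denoting the second derivative at x_i, h_i = 1, 1, 1, 1, and Δ_i = (y_(i+1) − y_i)/h_i = 5, -12, 7, -2:
  1·M_0 + 4·M_1 + 1·M_2 = 6(Δ_1 - Δ_0) = -102
  1·M_1 + 4·M_2 + 1·M_3 = 6(Δ_2 - Δ_1) = 114
  1·M_2 + 4·M_3 + 1·M_4 = 6(Δ_3 - Δ_2) = -54
Clamped end conditions give two more equations: 2h_0·M_0 + h_0·M_1 = 6(Δ_0 - p'(0)) = -6 and h_3·M_3 + 2h_3·M_4 = 6(p'(4) - Δ_3) = 15.
Solving the tridiagonal system: M_0 = 997/56, M_1 = -1165/28, M_2 = 373/8, M_3 = -865/28, M_4 = 1285/56.
On [1, 2], p(t) = 9 - 661/112·(t - 1) - 1165/56·(t - 1)² + 1647/112·(t - 1)³.
With (t - 1) = 1/3: p(4/3) = 1327/252.

5.2659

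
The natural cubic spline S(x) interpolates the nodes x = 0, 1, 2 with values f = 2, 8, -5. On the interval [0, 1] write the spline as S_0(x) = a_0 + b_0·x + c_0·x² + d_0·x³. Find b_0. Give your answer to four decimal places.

10.7500

Write M_i for S''(x_i). With h_i = 1, 1 and divided differences Δ_i = 6, -13, the continuity of S' gives the tridiagonal system
  1·M_0 + 4·M_1 + 1·M_2 = 6(Δ_1 - Δ_0) = -114
Natural end conditions: M_0 = M_2 = 0.
Hence M_0 = 0, M_1 = -57/2, M_2 = 0.
On [0, 1], with S_0(x) = a_0 + b_0·x + c_0·x² + d_0·x³: c_0 = M_0/2 = 0, d_0 = (M_1 - M_0)/(6h_0) = -19/4, b_0 = Δ_0 - h_0(2M_0 + M_1)/6 = 43/4.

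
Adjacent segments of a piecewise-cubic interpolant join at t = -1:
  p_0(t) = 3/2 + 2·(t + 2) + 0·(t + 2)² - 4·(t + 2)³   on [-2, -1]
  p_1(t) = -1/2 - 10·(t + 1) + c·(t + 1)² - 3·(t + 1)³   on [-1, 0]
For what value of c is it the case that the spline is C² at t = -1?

p_0''(t) = 0 - 24·(t + 2), so p_0''(-1) = -24. On the right, p_1''(-1) = 2c, so c = -12.

-12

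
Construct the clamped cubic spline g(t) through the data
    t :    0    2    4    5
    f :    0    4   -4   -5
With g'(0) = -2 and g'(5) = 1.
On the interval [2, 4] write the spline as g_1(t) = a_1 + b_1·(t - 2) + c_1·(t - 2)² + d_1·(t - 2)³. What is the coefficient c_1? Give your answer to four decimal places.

Write M_i for g''(x_i). With h_i = 2, 2, 1 and divided differences Δ_i = 2, -4, -1, the continuity of g' gives the tridiagonal system
  2·M_0 + 8·M_1 + 2·M_2 = 6(Δ_1 - Δ_0) = -36
  2·M_1 + 6·M_2 + 1·M_3 = 6(Δ_2 - Δ_1) = 18
Clamped end conditions give two more equations: 2h_0·M_0 + h_0·M_1 = 6(Δ_0 - g'(0)) = 24 and h_2·M_2 + 2h_2·M_3 = 6(g'(5) - Δ_2) = 12.
Hence M_0 = 234/23, M_1 = -192/23, M_2 = 120/23, M_3 = 78/23.
On [2, 4], with g_1(t) = a_1 + b_1·(t - 2) + c_1·(t - 2)² + d_1·(t - 2)³: c_1 = M_1/2 = -96/23, d_1 = (M_2 - M_1)/(6h_1) = 26/23, b_1 = Δ_1 - h_1(2M_1 + M_2)/6 = -4/23.

-4.1739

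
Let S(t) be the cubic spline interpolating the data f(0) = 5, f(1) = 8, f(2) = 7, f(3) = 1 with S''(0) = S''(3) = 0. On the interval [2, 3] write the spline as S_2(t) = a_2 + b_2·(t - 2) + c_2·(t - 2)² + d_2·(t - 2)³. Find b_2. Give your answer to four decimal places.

-3.8667

Let m_i = S''(x_i). Step sizes h_i = 1, 1, 1; slopes of the chords Δ_i = (y_(i+1) - y_i)/h_i = 3, -1, -6.
  1·m_0 + 4·m_1 + 1·m_2 = 6(Δ_1 - Δ_0) = -24
  1·m_1 + 4·m_2 + 1·m_3 = 6(Δ_2 - Δ_1) = -30
Natural end conditions: m_0 = m_3 = 0.
Forward elimination and back-substitution give m_0 = 0, m_1 = -22/5, m_2 = -32/5, m_3 = 0.
On [2, 3], with S_2(t) = a_2 + b_2·(t - 2) + c_2·(t - 2)² + d_2·(t - 2)³: c_2 = m_2/2 = -16/5, d_2 = (m_3 - m_2)/(6h_2) = 16/15, b_2 = Δ_2 - h_2(2m_2 + m_3)/6 = -58/15.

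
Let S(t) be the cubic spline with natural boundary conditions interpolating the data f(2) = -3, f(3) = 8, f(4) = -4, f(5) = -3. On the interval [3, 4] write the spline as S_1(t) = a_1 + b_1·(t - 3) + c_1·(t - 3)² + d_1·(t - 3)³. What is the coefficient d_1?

12

Write M_i for S''(x_i). With h_i = 1, 1, 1 and divided differences Δ_i = 11, -12, 1, the continuity of S' gives the tridiagonal system
  1·M_0 + 4·M_1 + 1·M_2 = 6(Δ_1 - Δ_0) = -138
  1·M_1 + 4·M_2 + 1·M_3 = 6(Δ_2 - Δ_1) = 78
Natural end conditions: M_0 = M_3 = 0.
Solving the tridiagonal system: M_0 = 0, M_1 = -42, M_2 = 30, M_3 = 0.
On [3, 4], with S_1(t) = a_1 + b_1·(t - 3) + c_1·(t - 3)² + d_1·(t - 3)³: c_1 = M_1/2 = -21, d_1 = (M_2 - M_1)/(6h_1) = 12, b_1 = Δ_1 - h_1(2M_1 + M_2)/6 = -3.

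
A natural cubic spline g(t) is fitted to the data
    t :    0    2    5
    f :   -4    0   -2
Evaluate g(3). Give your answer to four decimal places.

Write σ_i for g''(x_i). With h_i = 2, 3 and divided differences Δ_i = 2, -2/3, the continuity of g' gives the tridiagonal system
  2·σ_0 + 10·σ_1 + 3·σ_2 = 6(Δ_1 - Δ_0) = -16
Natural end conditions: σ_0 = σ_2 = 0.
Solving the tridiagonal system: σ_0 = 0, σ_1 = -8/5, σ_2 = 0.
On [2, 5], g(t) = 0 + 14/15·(t - 2) - 4/5·(t - 2)² + 4/45·(t - 2)³.
With (t - 2) = 1: g(3) = 2/9.

0.2222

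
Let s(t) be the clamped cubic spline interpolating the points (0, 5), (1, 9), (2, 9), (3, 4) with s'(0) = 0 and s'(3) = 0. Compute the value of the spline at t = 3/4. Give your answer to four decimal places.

Let σ_i = s''(x_i). Step sizes h_i = 1, 1, 1; slopes of the chords Δ_i = (y_(i+1) - y_i)/h_i = 4, 0, -5.
  1·σ_0 + 4·σ_1 + 1·σ_2 = 6(Δ_1 - Δ_0) = -24
  1·σ_1 + 4·σ_2 + 1·σ_3 = 6(Δ_2 - Δ_1) = -30
Clamped end conditions give two more equations: 2h_0·σ_0 + h_0·σ_1 = 6(Δ_0 - s'(0)) = 24 and h_2·σ_2 + 2h_2·σ_3 = 6(s'(3) - Δ_2) = 30.
Forward elimination and back-substitution give σ_0 = 78/5, σ_1 = -36/5, σ_2 = -54/5, σ_3 = 102/5.
On [0, 1], s(t) = 5 + 0·t + 39/5·t² - 19/5·t³.
With t = 3/4: s(3/4) = 2491/320.

7.7844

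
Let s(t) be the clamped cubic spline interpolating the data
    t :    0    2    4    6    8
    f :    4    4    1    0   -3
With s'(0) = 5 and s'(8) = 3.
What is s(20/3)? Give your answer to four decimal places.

With m_i denoting the second derivative at x_i, h_i = 2, 2, 2, 2, and Δ_i = (y_(i+1) − y_i)/h_i = 0, -3/2, -1/2, -3/2:
  2·m_0 + 8·m_1 + 2·m_2 = 6(Δ_1 - Δ_0) = -9
  2·m_1 + 8·m_2 + 2·m_3 = 6(Δ_2 - Δ_1) = 6
  2·m_2 + 8·m_3 + 2·m_4 = 6(Δ_3 - Δ_2) = -6
Clamped end conditions give two more equations: 2h_0·m_0 + h_0·m_1 = 6(Δ_0 - s'(0)) = -30 and h_3·m_3 + 2h_3·m_4 = 6(s'(8) - Δ_3) = 27.
Hence m_0 = -865/112, m_1 = 25/56, m_2 = 23/16, m_3 = -179/56, m_4 = 935/112.
On [6, 8], s(t) = 0 - 241/112·(t - 6) - 179/112·(t - 6)² + 431/448·(t - 6)³.
With (t - 6) = 2/3: s(20/3) = -703/378.

-1.8598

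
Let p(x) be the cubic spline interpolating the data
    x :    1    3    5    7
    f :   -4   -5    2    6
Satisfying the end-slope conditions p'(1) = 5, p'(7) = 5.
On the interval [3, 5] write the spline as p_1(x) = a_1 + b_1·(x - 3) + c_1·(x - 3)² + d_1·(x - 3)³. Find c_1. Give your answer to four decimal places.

Write σ_i for p''(x_i). With h_i = 2, 2, 2 and divided differences Δ_i = -1/2, 7/2, 2, the continuity of p' gives the tridiagonal system
  2·σ_0 + 8·σ_1 + 2·σ_2 = 6(Δ_1 - Δ_0) = 24
  2·σ_1 + 8·σ_2 + 2·σ_3 = 6(Δ_2 - Δ_1) = -9
Clamped end conditions give two more equations: 2h_0·σ_0 + h_0·σ_1 = 6(Δ_0 - p'(1)) = -33 and h_2·σ_2 + 2h_2·σ_3 = 6(p'(7) - Δ_2) = 18.
Solving the tridiagonal system: σ_0 = -59/5, σ_1 = 71/10, σ_2 = -23/5, σ_3 = 34/5.
On [3, 5], with p_1(x) = a_1 + b_1·(x - 3) + c_1·(x - 3)² + d_1·(x - 3)³: c_1 = σ_1/2 = 71/20, d_1 = (σ_2 - σ_1)/(6h_1) = -39/40, b_1 = Δ_1 - h_1(2σ_1 + σ_2)/6 = 3/10.

3.5500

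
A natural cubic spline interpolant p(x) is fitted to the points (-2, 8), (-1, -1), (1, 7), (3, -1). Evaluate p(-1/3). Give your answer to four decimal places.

-0.3805

Write M_i for p''(x_i). With h_i = 1, 2, 2 and divided differences Δ_i = -9, 4, -4, the continuity of p' gives the tridiagonal system
  1·M_0 + 6·M_1 + 2·M_2 = 6(Δ_1 - Δ_0) = 78
  2·M_1 + 8·M_2 + 2·M_3 = 6(Δ_2 - Δ_1) = -48
Natural end conditions: M_0 = M_3 = 0.
Hence M_0 = 0, M_1 = 180/11, M_2 = -111/11, M_3 = 0.
On [-1, 1], p(x) = -1 - 39/11·(x + 1) + 90/11·(x + 1)² - 97/44·(x + 1)³.
With (x + 1) = 2/3: p(-1/3) = -113/297.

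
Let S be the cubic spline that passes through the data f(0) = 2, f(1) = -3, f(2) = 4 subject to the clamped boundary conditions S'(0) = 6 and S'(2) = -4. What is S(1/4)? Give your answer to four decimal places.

2.0156

Put M_i = S'' at the i-th knot. Here h = (1, 1) and Δ = (-5, 7), so the interior equations h_(i-1)·M_(i-1) + 2(h_(i-1)+h_i)·M_i + h_i·M_(i+1) = 6(Δ_i − Δ_(i-1)) read
  1·M_0 + 4·M_1 + 1·M_2 = 6(Δ_1 - Δ_0) = 72
Clamped end conditions give two more equations: 2h_0·M_0 + h_0·M_1 = 6(Δ_0 - S'(0)) = -66 and h_1·M_1 + 2h_1·M_2 = 6(S'(2) - Δ_1) = -66.
Solving the tridiagonal system: M_0 = -56, M_1 = 46, M_2 = -56.
On [0, 1], S(t) = 2 + 6·t - 28·t² + 17·t³.
With t = 1/4: S(1/4) = 129/64.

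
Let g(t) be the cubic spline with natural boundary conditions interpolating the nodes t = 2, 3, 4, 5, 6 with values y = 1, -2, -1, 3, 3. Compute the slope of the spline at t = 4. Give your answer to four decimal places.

With σ_i denoting the second derivative at x_i, h_i = 1, 1, 1, 1, and Δ_i = (y_(i+1) − y_i)/h_i = -3, 1, 4, 0:
  1·σ_0 + 4·σ_1 + 1·σ_2 = 6(Δ_1 - Δ_0) = 24
  1·σ_1 + 4·σ_2 + 1·σ_3 = 6(Δ_2 - Δ_1) = 18
  1·σ_2 + 4·σ_3 + 1·σ_4 = 6(Δ_3 - Δ_2) = -24
Natural end conditions: σ_0 = σ_4 = 0.
Solving the tridiagonal system: σ_0 = 0, σ_1 = 33/7, σ_2 = 36/7, σ_3 = -51/7, σ_4 = 0.
On [4, 5], g'(t) = b_2 + 2c_2·(t - 4) + 3d_2·(t - 4)² with b_2 = Δ_2 - h_2(2σ_2 + σ_3)/6 = 7/2, c_2 = σ_2/2 = 18/7, d_2 = (σ_3 - σ_2)/(6h_2) = -29/14. So g'(4) = 7/2.

3.5000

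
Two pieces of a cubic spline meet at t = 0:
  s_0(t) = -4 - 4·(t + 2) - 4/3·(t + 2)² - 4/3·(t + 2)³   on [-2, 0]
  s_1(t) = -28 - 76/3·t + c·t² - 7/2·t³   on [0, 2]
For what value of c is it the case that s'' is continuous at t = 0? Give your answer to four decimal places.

s_0''(t) = -8/3 - 8·(t + 2), so s_0''(0) = -56/3. On the right, s_1''(0) = 2c, so c = -28/3.

-9.3333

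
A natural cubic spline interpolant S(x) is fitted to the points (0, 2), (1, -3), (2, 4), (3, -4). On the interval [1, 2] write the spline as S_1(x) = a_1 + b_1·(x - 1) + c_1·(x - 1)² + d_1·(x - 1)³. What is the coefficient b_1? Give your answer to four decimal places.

Put M_i = S'' at the i-th knot. Here h = (1, 1, 1) and Δ = (-5, 7, -8), so the interior equations h_(i-1)·M_(i-1) + 2(h_(i-1)+h_i)·M_i + h_i·M_(i+1) = 6(Δ_i − Δ_(i-1)) read
  1·M_0 + 4·M_1 + 1·M_2 = 6(Δ_1 - Δ_0) = 72
  1·M_1 + 4·M_2 + 1·M_3 = 6(Δ_2 - Δ_1) = -90
Natural end conditions: M_0 = M_3 = 0.
Solving: M_0 = 0, M_1 = 126/5, M_2 = -144/5, M_3 = 0.
On [1, 2], with S_1(x) = a_1 + b_1·(x - 1) + c_1·(x - 1)² + d_1·(x - 1)³: c_1 = M_1/2 = 63/5, d_1 = (M_2 - M_1)/(6h_1) = -9, b_1 = Δ_1 - h_1(2M_1 + M_2)/6 = 17/5.

3.4000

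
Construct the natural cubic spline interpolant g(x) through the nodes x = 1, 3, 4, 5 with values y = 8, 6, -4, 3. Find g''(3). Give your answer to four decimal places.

Let m_i = g''(x_i). Step sizes h_i = 2, 1, 1; slopes of the chords Δ_i = (y_(i+1) - y_i)/h_i = -1, -10, 7.
  2·m_0 + 6·m_1 + 1·m_2 = 6(Δ_1 - Δ_0) = -54
  1·m_1 + 4·m_2 + 1·m_3 = 6(Δ_2 - Δ_1) = 102
Natural end conditions: m_0 = m_3 = 0.
Solving: m_0 = 0, m_1 = -318/23, m_2 = 666/23, m_3 = 0.

-13.8261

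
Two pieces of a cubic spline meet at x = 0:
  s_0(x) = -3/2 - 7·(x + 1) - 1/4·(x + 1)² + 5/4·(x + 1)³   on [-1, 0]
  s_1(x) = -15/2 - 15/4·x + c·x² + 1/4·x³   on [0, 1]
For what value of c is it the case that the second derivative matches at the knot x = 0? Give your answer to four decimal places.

3.5000

s_0''(x) = -1/2 + 15/2·(x + 1), so s_0''(0) = 7. On the right, s_1''(0) = 2c, so c = 7/2.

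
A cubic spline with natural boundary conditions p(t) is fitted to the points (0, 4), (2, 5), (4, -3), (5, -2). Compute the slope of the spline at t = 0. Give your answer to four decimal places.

Put m_i = p'' at the i-th knot. Here h = (2, 2, 1) and Δ = (1/2, -4, 1), so the interior equations h_(i-1)·m_(i-1) + 2(h_(i-1)+h_i)·m_i + h_i·m_(i+1) = 6(Δ_i − Δ_(i-1)) read
  2·m_0 + 8·m_1 + 2·m_2 = 6(Δ_1 - Δ_0) = -27
  2·m_1 + 6·m_2 + 1·m_3 = 6(Δ_2 - Δ_1) = 30
Natural end conditions: m_0 = m_3 = 0.
Forward elimination and back-substitution give m_0 = 0, m_1 = -111/22, m_2 = 147/22, m_3 = 0.
On [0, 2], p'(t) = b_0 + 2c_0·t + 3d_0·t² with b_0 = Δ_0 - h_0(2m_0 + m_1)/6 = 24/11, c_0 = m_0/2 = 0, d_0 = (m_1 - m_0)/(6h_0) = -37/88. So p'(0) = 24/11.

2.1818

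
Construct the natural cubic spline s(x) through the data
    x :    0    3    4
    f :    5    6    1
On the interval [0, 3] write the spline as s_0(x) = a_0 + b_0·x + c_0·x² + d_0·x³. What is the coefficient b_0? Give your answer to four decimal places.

Write σ_i for s''(x_i). With h_i = 3, 1 and divided differences Δ_i = 1/3, -5, the continuity of s' gives the tridiagonal system
  3·σ_0 + 8·σ_1 + 1·σ_2 = 6(Δ_1 - Δ_0) = -32
Natural end conditions: σ_0 = σ_2 = 0.
Solving: σ_0 = 0, σ_1 = -4, σ_2 = 0.
On [0, 3], with s_0(x) = a_0 + b_0·x + c_0·x² + d_0·x³: c_0 = σ_0/2 = 0, d_0 = (σ_1 - σ_0)/(6h_0) = -2/9, b_0 = Δ_0 - h_0(2σ_0 + σ_1)/6 = 7/3.

2.3333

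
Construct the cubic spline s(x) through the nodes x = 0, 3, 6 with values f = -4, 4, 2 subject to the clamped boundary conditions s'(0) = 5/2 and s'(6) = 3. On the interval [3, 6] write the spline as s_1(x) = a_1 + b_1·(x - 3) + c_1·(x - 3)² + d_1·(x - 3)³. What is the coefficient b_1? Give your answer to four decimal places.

0.1250

With M_i denoting the second derivative at x_i, h_i = 3, 3, and Δ_i = (y_(i+1) − y_i)/h_i = 8/3, -2/3:
  3·M_0 + 12·M_1 + 3·M_2 = 6(Δ_1 - Δ_0) = -20
Clamped end conditions give two more equations: 2h_0·M_0 + h_0·M_1 = 6(Δ_0 - s'(0)) = 1 and h_1·M_1 + 2h_1·M_2 = 6(s'(6) - Δ_1) = 22.
Hence M_0 = 23/12, M_1 = -7/2, M_2 = 65/12.
On [3, 6], with s_1(x) = a_1 + b_1·(x - 3) + c_1·(x - 3)² + d_1·(x - 3)³: c_1 = M_1/2 = -7/4, d_1 = (M_2 - M_1)/(6h_1) = 107/216, b_1 = Δ_1 - h_1(2M_1 + M_2)/6 = 1/8.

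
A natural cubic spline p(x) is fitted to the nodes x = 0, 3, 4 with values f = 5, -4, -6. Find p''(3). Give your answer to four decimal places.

0.7500

Write m_i for p''(x_i). With h_i = 3, 1 and divided differences Δ_i = -3, -2, the continuity of p' gives the tridiagonal system
  3·m_0 + 8·m_1 + 1·m_2 = 6(Δ_1 - Δ_0) = 6
Natural end conditions: m_0 = m_2 = 0.
Forward elimination and back-substitution give m_0 = 0, m_1 = 3/4, m_2 = 0.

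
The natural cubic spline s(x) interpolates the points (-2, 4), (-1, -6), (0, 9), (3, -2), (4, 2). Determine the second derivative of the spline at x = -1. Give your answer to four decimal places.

43.7925

Put m_i = s'' at the i-th knot. Here h = (1, 1, 3, 1) and Δ = (-10, 15, -11/3, 4), so the interior equations h_(i-1)·m_(i-1) + 2(h_(i-1)+h_i)·m_i + h_i·m_(i+1) = 6(Δ_i − Δ_(i-1)) read
  1·m_0 + 4·m_1 + 1·m_2 = 6(Δ_1 - Δ_0) = 150
  1·m_1 + 8·m_2 + 3·m_3 = 6(Δ_2 - Δ_1) = -112
  3·m_2 + 8·m_3 + 1·m_4 = 6(Δ_3 - Δ_2) = 46
Natural end conditions: m_0 = m_4 = 0.
Forward elimination and back-substitution give m_0 = 0, m_1 = 2321/53, m_2 = -1334/53, m_3 = 805/53, m_4 = 0.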